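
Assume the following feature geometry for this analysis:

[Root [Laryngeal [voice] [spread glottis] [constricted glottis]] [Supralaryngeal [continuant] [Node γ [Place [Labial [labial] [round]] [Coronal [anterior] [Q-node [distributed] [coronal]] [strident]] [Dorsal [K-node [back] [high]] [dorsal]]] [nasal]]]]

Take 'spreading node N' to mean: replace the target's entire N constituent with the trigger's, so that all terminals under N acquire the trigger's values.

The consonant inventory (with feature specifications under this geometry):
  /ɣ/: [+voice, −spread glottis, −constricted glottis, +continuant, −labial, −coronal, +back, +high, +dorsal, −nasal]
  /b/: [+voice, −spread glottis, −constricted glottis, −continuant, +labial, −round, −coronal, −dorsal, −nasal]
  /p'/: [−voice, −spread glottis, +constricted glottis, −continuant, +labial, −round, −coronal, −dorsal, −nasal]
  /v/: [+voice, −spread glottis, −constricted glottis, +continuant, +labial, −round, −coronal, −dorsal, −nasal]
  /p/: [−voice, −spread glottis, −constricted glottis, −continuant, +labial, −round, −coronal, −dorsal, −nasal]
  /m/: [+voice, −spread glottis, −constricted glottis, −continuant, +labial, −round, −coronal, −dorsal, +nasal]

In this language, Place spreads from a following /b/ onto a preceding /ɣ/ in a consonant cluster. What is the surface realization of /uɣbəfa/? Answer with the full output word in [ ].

Place immediately or transitively dominates [labial], [round], [anterior], [distributed], [coronal], [strident], [back], [high], [dorsal].
After delinking /ɣ/'s Place and linking /b/'s, the affected terminals become [+labial], [−round], [−coronal], [−dorsal]; [voice], [spread glottis], [constricted glottis], … (outside Place) are retained from /ɣ/.
The resulting bundle matches /v/ in the inventory; substituting it for /ɣ/ gives [uvbəfa].

[uvbəfa]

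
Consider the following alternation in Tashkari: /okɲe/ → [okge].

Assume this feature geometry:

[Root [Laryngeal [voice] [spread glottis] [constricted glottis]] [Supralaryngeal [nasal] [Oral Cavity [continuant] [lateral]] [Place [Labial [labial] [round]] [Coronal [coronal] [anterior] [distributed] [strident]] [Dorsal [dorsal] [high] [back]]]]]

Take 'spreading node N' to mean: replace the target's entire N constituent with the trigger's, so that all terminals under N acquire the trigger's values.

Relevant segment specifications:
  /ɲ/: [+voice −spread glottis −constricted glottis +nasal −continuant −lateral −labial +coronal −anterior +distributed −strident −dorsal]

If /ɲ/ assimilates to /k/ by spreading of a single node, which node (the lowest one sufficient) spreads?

The alternation /ɲ/ → [g] changes [nasal], [coronal], [anterior], [distributed], [strident], [dorsal], [high], [back] and nothing else.
Tracing each changed feature up the tree, the paths first meet at Supralaryngeal; any lower node misses at least one of them.
Spreading Supralaryngeal from /k/ overwrites each of those terminals with /k/'s values, yielding exactly [g].
Since [voice] is preserved even though /k/ disagrees there, no node above Supralaryngeal spread.

Supralaryngeal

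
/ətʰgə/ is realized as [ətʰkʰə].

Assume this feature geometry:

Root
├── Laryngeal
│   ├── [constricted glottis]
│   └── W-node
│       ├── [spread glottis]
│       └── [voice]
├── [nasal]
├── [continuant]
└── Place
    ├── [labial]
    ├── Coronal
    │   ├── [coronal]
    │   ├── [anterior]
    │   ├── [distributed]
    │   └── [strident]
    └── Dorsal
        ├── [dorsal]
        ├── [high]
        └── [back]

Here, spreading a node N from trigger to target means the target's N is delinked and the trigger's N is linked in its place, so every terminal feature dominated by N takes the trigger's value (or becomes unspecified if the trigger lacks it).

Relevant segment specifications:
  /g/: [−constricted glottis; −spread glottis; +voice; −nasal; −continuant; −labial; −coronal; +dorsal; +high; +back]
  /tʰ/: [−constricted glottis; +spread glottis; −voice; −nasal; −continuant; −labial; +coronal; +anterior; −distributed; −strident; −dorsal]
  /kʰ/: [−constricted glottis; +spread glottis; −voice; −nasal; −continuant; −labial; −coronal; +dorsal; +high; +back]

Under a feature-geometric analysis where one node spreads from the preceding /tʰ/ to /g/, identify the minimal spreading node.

W-node

The alternation /g/ → [kʰ] changes [voice], [spread glottis] and nothing else.
The smallest constituent containing every changed terminal is W-node — each of its daughters lacks at least one of the affected features.
Delinking /g/'s W-node and associating /tʰ/'s W-node gives precisely the feature bundle of [kʰ].
Features on which the two segments disagree outside W-node, such as [dorsal], [coronal], are unchanged — nothing dominating them spread, and W-node is the minimal sufficient constituent.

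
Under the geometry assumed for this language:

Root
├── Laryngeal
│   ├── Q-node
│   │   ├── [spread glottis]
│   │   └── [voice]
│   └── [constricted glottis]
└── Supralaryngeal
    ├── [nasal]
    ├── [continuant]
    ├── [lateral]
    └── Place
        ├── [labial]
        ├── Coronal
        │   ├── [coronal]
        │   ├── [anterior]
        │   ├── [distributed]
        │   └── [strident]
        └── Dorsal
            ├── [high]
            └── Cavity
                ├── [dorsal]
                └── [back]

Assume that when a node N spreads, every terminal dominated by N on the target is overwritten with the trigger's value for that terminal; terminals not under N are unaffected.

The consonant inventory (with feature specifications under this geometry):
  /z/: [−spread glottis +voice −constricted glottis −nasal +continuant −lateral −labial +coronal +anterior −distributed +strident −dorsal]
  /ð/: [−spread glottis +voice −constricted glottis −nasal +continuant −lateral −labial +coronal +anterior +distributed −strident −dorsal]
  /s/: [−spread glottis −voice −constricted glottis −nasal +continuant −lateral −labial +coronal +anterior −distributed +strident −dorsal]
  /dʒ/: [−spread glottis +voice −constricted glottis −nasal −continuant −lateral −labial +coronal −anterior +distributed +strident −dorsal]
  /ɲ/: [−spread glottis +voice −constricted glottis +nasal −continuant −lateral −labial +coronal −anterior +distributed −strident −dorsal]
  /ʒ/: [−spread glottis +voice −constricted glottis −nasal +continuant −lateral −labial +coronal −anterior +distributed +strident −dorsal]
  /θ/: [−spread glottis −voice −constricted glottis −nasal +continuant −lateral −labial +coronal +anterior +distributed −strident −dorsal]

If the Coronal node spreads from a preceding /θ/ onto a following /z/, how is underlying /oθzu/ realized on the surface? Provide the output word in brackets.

Terminals under Coronal in this geometry: [coronal], [anterior], [distributed], [strident].
After delinking /z/'s Coronal and linking /θ/'s, the affected terminals become [+coronal], [+anterior], [+distributed], [−strident]; [spread glottis], [voice], [constricted glottis], … (outside Coronal) are retained from /z/.
This feature bundle is that of [ð], so /oθzu/ surfaces as [oθðu].

[oθðu]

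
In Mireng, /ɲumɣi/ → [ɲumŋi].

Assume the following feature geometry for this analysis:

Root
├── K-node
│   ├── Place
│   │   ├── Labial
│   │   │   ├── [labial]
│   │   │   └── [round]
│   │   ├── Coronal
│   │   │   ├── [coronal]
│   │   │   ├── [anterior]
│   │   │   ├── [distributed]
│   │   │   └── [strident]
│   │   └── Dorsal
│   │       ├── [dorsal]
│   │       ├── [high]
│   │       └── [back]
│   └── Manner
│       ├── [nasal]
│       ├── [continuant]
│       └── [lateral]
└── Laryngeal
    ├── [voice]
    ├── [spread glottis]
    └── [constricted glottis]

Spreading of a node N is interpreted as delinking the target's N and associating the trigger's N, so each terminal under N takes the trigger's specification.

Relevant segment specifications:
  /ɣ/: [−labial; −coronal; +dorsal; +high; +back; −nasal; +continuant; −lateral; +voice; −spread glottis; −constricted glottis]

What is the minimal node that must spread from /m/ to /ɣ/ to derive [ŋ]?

Manner

/ɣ/ and [ŋ] differ in [nasal], [continuant]; every other specified feature is identical.
Tracing each changed feature up the tree, the paths first meet at Manner; any lower node misses at least one of them.
Spreading Manner from /m/ overwrites each of those terminals with /m/'s values, yielding exactly [ŋ].
Since [labial], [dorsal] are preserved even though /m/ disagrees there, no node above Manner spread.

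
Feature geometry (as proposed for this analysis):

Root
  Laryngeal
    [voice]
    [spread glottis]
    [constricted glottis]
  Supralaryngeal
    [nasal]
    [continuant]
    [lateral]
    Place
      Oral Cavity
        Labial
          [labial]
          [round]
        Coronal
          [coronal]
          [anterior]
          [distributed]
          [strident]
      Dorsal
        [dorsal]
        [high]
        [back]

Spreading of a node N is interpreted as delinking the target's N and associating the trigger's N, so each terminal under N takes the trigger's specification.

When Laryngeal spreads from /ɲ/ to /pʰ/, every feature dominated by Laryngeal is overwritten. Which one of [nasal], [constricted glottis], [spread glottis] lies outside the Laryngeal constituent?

[nasal]

The terminals dominated by Laryngeal are [voice], [spread glottis], [constricted glottis].
Spreading Laryngeal replaces [spread glottis], [constricted glottis] with the trigger's values, since each sits inside the Laryngeal constituent.
[nasal] attaches under Supralaryngeal, not under Laryngeal, so /pʰ/ retains its own value for [nasal].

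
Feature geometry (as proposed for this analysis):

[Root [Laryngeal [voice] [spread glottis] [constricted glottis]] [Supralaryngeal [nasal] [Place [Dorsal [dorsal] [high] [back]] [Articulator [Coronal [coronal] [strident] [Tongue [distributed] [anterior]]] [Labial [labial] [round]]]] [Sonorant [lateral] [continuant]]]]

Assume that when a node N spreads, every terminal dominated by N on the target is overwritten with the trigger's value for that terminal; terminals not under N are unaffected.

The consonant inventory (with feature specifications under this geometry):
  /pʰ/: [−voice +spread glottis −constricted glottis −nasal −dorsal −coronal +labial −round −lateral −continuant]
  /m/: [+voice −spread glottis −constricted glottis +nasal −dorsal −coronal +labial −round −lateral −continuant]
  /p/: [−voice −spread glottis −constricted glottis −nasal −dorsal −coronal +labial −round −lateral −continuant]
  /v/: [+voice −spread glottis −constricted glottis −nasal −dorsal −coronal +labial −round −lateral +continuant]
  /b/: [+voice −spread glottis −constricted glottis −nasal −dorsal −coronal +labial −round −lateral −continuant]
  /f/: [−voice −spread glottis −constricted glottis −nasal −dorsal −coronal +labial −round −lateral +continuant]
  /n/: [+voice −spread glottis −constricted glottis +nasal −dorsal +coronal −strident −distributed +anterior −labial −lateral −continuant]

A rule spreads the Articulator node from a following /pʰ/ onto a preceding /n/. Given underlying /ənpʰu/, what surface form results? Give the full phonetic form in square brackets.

[əmpʰu]

The Articulator node dominates the terminals [coronal], [strident], [distributed], [anterior], [labial], [round].
The target acquires /pʰ/'s values for everything under Articulator — [−coronal], [+labial], [−round] — while keeping its own [voice], [spread glottis], [constricted glottis], ….
Among the inventory, only /m/ has exactly this specification, giving the surface form [əmpʰu].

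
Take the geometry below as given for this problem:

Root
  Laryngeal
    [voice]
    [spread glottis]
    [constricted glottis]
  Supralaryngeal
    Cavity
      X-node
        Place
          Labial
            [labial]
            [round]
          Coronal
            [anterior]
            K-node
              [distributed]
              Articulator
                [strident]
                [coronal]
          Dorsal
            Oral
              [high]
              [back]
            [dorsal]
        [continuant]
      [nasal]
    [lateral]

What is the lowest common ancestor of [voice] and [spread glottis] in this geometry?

Laryngeal

[voice]: Root → Laryngeal → [voice].
[spread glottis]: Root → Laryngeal → [spread glottis].
Laryngeal is the lowest common ancestor — every listed feature sits under it, and no single subconstituent of Laryngeal covers them all.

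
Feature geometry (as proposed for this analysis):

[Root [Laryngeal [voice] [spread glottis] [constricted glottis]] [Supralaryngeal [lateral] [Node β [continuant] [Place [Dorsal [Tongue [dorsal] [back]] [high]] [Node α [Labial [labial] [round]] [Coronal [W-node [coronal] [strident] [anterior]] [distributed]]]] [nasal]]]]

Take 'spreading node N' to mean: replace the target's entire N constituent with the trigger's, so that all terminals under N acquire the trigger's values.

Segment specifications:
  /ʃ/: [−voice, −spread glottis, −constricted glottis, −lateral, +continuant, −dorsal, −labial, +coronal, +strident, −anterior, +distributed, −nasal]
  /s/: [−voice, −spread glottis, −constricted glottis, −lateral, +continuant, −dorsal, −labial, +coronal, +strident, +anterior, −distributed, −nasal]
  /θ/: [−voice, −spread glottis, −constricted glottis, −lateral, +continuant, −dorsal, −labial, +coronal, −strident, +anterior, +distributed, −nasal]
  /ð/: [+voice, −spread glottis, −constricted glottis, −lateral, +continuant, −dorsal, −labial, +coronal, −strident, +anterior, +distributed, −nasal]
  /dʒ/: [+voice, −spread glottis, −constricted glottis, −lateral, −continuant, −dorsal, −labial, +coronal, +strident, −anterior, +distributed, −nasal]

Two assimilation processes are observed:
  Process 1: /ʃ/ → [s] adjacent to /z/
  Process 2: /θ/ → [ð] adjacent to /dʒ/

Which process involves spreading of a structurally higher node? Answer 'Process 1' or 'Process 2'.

In Process 1, [anterior], [distributed] change, so the minimal spreading node is Coronal at depth 5.
In Process 2, [voice] changes, so the minimal spreading node is [voice] at depth 2.
Depth 2 < depth 5; Process 2 involves the structurally higher constituent [voice].

Process 2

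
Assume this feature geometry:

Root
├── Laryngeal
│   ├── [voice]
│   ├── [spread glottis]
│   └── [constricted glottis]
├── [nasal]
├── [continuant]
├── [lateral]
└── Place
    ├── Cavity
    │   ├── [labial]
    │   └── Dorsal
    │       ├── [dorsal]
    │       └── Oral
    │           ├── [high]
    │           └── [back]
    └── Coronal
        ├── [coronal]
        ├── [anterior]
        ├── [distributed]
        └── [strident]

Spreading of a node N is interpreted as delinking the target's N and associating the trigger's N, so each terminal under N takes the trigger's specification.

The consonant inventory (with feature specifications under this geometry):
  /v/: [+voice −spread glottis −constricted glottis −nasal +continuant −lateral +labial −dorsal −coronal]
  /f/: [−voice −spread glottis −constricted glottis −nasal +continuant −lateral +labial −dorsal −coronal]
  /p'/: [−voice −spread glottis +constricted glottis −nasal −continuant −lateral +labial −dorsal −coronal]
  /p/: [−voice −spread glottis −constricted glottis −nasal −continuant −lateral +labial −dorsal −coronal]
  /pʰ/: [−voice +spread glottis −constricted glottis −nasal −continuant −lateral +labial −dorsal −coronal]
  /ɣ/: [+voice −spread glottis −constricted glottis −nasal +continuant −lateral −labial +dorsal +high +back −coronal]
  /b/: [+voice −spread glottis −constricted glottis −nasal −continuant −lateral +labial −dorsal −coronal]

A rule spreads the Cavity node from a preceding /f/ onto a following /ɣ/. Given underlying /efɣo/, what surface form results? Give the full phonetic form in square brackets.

[efvo]

The Cavity node dominates the terminals [labial], [dorsal], [high], [back].
Spreading Cavity from /f/ onto /ɣ/ replaces those values with /f/'s: [+labial], [−dorsal]. Features outside Cavity ([voice], [spread glottis], [constricted glottis], …) stay as in /ɣ/.
This feature bundle is that of [v], so /efɣo/ surfaces as [efvo].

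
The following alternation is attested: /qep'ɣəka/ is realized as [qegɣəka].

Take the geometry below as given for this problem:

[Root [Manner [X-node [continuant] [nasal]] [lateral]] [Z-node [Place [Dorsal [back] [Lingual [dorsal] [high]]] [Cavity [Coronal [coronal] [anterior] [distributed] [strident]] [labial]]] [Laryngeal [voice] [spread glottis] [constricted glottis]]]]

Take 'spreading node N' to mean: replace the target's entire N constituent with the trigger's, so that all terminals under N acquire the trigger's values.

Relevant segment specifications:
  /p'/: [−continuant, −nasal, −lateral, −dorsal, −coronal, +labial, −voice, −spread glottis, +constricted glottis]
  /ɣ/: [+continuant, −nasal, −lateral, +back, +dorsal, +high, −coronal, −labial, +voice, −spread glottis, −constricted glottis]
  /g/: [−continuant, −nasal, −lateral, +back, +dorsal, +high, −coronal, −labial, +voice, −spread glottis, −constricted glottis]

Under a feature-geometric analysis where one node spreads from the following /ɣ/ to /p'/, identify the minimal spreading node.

Feature comparison: [voice], [constricted glottis], [labial], [dorsal], [high], [back] differ between /p'/ and [g]; the remaining terminals match.
These terminals are all dominated by Z-node, and no proper subconstituent of Z-node covers them all; Z-node is their lowest common ancestor.
Delinking /p'/'s Z-node and associating /ɣ/'s Z-node gives precisely the feature bundle of [g].
[continuant] — on which /ɣ/ differs from /p'/ — is unchanged, so Root cannot have spread; the constituent is no larger than Z-node.

Z-node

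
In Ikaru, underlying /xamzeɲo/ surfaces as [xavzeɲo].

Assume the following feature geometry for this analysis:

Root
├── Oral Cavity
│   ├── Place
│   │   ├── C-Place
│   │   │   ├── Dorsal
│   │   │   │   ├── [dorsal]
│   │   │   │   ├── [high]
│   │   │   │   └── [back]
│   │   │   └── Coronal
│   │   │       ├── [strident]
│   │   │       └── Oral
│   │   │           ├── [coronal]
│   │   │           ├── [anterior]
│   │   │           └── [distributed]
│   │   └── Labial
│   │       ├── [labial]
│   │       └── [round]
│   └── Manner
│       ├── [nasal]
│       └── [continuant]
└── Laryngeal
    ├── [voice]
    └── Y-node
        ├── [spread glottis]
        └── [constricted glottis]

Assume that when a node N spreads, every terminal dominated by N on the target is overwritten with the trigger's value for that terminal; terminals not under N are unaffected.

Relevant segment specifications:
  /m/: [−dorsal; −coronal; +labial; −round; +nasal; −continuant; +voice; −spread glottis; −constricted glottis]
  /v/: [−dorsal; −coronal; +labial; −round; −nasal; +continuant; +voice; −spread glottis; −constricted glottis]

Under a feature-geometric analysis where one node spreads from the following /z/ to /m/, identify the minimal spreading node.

The alternation /m/ → [v] changes [nasal], [continuant] and nothing else.
In this geometry the lowest node dominating all of them is Manner: every daughter of Manner dominates only a proper subset, so no lower node suffices.
If Manner spreads, every terminal under it takes /z/'s value, producing [v] as observed.
Since [labial], [coronal] are preserved even though /z/ disagrees there, no node above Manner spread.

Manner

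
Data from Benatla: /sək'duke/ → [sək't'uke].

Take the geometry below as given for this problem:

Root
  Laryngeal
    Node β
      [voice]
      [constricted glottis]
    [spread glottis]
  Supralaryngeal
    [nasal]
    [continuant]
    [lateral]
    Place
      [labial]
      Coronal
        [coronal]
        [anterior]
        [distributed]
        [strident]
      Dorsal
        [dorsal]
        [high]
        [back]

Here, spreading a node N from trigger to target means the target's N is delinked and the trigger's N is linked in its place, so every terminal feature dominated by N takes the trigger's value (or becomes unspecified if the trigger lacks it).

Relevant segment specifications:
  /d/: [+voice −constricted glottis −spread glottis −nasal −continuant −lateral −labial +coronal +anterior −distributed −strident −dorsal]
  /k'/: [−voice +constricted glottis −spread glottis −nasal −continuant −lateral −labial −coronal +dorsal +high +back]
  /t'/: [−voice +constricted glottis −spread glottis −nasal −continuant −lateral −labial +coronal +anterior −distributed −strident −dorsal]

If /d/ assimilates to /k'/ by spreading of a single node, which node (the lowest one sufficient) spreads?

Node β

The alternation /d/ → [t'] changes [voice], [constricted glottis] and nothing else.
The smallest constituent containing every changed terminal is Node β — each of its daughters lacks at least one of the affected features.
Delinking /d/'s Node β and associating /k'/'s Node β gives precisely the feature bundle of [t'].
Features on which the two segments disagree outside Node β, such as [coronal], [dorsal], are unchanged — nothing dominating them spread, and Node β is the minimal sufficient constituent.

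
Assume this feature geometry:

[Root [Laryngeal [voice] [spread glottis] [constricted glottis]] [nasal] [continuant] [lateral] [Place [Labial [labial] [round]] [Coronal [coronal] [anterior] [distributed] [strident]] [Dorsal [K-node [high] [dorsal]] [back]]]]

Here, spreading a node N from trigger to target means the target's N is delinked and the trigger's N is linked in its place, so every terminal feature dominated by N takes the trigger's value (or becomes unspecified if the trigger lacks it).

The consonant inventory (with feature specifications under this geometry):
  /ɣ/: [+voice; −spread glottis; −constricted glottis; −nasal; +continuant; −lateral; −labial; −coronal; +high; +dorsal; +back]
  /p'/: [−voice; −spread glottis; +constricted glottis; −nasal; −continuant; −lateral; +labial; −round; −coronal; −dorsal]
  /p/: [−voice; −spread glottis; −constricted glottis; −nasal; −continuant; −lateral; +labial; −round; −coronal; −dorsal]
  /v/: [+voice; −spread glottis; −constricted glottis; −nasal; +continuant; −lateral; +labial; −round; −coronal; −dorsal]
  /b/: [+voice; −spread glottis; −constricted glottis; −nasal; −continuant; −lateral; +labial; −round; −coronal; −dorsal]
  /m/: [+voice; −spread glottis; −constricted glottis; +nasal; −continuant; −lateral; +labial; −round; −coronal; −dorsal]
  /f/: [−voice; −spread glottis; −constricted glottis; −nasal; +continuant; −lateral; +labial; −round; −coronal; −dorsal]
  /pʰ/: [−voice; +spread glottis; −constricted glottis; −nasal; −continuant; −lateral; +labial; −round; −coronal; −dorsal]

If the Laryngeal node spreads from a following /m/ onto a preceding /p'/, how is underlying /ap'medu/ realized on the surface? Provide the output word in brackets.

[abmedu]

Laryngeal immediately or transitively dominates [voice], [spread glottis], [constricted glottis].
After delinking /p'/'s Laryngeal and linking /m/'s, the affected terminals become [+voice], [−spread glottis], [−constricted glottis]; [nasal], [continuant], [lateral], … (outside Laryngeal) are retained from /p'/.
This feature bundle is that of [b], so /ap'medu/ surfaces as [abmedu].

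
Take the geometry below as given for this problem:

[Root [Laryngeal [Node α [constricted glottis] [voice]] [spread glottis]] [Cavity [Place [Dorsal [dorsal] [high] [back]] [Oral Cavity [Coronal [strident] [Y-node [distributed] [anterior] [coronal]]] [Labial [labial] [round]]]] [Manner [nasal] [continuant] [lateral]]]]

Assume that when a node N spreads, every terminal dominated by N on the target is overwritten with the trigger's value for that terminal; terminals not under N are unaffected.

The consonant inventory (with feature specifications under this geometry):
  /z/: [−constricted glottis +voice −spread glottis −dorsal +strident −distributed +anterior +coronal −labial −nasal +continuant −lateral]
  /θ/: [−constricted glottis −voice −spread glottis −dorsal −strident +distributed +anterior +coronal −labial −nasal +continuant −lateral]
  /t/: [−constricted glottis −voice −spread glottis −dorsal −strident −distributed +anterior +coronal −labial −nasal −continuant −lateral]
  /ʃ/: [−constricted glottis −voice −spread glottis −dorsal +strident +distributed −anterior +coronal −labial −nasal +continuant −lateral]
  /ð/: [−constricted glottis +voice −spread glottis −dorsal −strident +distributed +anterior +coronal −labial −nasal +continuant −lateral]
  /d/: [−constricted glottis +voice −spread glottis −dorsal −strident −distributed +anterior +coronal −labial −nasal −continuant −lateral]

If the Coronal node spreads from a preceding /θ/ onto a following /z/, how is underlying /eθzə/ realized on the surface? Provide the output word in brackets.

[eθðə]

The Coronal node dominates the terminals [strident], [distributed], [anterior], [coronal].
After delinking /z/'s Coronal and linking /θ/'s, the affected terminals become [−strident], [+distributed], [+anterior], [+coronal]; [constricted glottis], [voice], [spread glottis], … (outside Coronal) are retained from /z/.
Among the inventory, only /ð/ has exactly this specification, giving the surface form [eθðə].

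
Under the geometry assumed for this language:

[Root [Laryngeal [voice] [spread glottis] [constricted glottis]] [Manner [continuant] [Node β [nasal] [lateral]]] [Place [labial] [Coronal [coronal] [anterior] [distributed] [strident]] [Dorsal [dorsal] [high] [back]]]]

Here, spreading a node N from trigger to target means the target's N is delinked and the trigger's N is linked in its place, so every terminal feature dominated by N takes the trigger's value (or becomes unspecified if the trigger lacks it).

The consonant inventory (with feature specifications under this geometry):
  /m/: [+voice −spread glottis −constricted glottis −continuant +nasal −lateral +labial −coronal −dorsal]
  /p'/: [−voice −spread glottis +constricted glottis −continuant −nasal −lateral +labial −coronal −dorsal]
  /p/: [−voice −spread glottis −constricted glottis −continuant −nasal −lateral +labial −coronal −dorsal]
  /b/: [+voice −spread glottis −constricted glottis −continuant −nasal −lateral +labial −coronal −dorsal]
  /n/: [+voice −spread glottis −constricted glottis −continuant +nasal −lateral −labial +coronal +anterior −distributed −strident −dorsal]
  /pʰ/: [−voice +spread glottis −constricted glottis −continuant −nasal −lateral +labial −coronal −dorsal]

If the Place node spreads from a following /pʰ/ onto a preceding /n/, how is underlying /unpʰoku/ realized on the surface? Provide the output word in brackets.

Terminals under Place in this geometry: [labial], [coronal], [anterior], [distributed], [strident], [dorsal], [high], [back].
After delinking /n/'s Place and linking /pʰ/'s, the affected terminals become [+labial], [−coronal], [−dorsal]; [voice], [spread glottis], [constricted glottis], … (outside Place) are retained from /n/.
Among the inventory, only /m/ has exactly this specification, giving the surface form [umpʰoku].

[umpʰoku]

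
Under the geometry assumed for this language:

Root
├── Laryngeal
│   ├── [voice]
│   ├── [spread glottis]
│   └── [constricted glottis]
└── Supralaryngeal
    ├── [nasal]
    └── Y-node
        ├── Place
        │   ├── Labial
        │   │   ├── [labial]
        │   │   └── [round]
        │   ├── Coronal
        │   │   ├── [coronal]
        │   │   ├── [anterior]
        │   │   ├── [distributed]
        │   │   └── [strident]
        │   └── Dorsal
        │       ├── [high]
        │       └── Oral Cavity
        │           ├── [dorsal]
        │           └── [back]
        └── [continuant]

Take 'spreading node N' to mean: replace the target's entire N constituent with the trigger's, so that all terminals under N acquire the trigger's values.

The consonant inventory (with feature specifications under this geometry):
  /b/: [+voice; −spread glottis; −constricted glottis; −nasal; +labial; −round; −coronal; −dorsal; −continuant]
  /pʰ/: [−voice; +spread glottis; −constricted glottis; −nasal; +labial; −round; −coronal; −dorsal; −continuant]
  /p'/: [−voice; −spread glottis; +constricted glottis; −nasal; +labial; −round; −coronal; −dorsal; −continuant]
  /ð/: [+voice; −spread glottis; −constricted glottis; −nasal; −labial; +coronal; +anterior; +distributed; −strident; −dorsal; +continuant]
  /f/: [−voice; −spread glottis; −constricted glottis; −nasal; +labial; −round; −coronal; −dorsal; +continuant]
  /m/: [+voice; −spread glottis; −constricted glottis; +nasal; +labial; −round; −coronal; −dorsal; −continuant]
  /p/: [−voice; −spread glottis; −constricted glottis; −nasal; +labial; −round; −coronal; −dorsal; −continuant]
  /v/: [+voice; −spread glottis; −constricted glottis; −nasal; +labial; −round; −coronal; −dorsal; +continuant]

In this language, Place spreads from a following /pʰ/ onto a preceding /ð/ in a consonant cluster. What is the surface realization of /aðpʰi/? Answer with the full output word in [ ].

[avpʰi]

Terminals under Place in this geometry: [labial], [round], [coronal], [anterior], [distributed], [strident], [high], [dorsal], [back].
Spreading Place from /pʰ/ onto /ð/ replaces those values with /pʰ/'s: [+labial], [−round], [−coronal], [−dorsal]. Features outside Place ([voice], [spread glottis], [constricted glottis], …) stay as in /ð/.
Among the inventory, only /v/ has exactly this specification, giving the surface form [avpʰi].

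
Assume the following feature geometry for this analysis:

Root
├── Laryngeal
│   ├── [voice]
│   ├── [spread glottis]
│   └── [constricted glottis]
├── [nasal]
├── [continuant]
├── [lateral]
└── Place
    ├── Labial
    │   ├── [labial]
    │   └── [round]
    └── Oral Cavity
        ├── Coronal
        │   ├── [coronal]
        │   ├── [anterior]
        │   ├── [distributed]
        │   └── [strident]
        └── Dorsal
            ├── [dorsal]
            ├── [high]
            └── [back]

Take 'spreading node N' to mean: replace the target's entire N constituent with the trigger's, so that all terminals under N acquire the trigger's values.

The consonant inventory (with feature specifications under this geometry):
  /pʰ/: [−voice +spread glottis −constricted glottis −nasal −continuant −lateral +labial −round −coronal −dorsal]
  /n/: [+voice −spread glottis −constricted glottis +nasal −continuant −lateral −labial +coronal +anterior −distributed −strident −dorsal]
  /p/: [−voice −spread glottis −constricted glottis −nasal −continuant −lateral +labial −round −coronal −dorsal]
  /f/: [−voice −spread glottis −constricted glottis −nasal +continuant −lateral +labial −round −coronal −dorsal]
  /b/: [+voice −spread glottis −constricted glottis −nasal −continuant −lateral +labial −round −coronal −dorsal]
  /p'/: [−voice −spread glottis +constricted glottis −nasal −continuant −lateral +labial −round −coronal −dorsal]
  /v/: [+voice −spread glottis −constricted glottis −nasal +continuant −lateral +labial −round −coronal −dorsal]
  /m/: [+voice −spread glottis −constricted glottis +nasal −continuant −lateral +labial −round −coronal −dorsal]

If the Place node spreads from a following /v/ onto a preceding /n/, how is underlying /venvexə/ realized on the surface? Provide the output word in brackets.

[vemvexə]

Terminals under Place in this geometry: [labial], [round], [coronal], [anterior], [distributed], [strident], [dorsal], [high], [back].
After delinking /n/'s Place and linking /v/'s, the affected terminals become [+labial], [−round], [−coronal], [−dorsal]; [voice], [spread glottis], [constricted glottis], … (outside Place) are retained from /n/.
Among the inventory, only /m/ has exactly this specification, giving the surface form [vemvexə].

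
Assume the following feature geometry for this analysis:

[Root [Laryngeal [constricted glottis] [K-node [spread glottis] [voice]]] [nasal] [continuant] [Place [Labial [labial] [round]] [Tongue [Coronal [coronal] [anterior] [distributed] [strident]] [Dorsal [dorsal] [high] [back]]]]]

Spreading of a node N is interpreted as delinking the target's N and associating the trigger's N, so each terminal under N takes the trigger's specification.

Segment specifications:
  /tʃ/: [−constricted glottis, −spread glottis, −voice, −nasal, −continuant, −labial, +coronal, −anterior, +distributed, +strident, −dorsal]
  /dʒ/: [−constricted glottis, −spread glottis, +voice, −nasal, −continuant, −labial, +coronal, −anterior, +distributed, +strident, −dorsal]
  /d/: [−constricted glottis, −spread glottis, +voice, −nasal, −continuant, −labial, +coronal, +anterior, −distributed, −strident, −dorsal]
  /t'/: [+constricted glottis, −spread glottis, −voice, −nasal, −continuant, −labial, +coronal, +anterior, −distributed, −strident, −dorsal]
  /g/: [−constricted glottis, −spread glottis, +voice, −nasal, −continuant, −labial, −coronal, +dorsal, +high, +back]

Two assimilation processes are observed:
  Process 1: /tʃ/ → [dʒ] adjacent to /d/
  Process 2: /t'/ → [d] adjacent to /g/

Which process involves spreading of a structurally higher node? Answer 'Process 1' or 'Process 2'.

Process 2

Process 1 alters [voice]; the lowest dominating node is [voice] (depth 3 from Root).
In Process 2, [voice], [constricted glottis] change, so the minimal spreading node is Laryngeal at depth 1.
Depth 1 < depth 3; Process 2 involves the structurally higher constituent Laryngeal.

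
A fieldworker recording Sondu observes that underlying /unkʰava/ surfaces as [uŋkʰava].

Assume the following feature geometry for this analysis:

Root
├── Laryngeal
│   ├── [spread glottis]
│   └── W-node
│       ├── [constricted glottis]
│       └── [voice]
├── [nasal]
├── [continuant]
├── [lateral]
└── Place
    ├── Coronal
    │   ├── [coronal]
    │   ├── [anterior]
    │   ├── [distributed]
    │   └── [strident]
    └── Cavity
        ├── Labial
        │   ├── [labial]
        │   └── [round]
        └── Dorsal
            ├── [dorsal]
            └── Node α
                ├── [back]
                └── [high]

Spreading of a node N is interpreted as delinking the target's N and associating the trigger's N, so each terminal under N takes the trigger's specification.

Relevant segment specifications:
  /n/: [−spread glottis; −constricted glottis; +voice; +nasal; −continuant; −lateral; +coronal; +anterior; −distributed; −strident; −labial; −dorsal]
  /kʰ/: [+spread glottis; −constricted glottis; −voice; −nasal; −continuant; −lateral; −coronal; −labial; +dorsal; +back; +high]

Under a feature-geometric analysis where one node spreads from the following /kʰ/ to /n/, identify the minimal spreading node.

Place

The alternation /n/ → [ŋ] changes [coronal], [anterior], [distributed], [strident], [dorsal], [high], [back] and nothing else.
These terminals are all dominated by Place, and no proper subconstituent of Place covers them all; Place is their lowest common ancestor.
If Place spreads, every terminal under it takes /kʰ/'s value, producing [ŋ] as observed.
[nasal], [spread glottis] — on which /kʰ/ differs from /n/ — are unchanged, so Root cannot have spread; the constituent is no larger than Place.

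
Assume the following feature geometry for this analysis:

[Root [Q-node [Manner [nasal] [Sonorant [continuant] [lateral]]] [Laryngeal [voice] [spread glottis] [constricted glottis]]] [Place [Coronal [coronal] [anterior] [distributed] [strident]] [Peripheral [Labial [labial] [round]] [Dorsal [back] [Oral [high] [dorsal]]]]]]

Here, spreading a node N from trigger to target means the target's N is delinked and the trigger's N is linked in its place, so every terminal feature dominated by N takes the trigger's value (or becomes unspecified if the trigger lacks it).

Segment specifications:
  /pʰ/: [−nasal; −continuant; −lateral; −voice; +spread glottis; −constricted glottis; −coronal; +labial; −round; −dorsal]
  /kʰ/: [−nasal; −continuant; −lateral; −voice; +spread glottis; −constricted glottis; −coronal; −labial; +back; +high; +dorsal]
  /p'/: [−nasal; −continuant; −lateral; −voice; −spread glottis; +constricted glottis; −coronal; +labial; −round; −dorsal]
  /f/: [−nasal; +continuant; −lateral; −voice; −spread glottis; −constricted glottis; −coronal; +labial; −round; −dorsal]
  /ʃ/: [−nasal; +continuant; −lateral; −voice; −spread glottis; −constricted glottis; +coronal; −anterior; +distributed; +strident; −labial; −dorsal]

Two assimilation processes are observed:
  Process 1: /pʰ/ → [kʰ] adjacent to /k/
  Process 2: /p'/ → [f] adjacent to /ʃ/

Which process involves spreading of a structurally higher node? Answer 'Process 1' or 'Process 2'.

Process 2

Process 1 alters [labial], [round], [dorsal], [high], [back]; the lowest common ancestor is Peripheral (depth 2 from Root).
In Process 2, [constricted glottis], [continuant] change, so the minimal spreading node is Q-node at depth 1.
Q-node (depth 1) sits above Peripheral (depth 2), making Process 2 the one with the higher spreading node.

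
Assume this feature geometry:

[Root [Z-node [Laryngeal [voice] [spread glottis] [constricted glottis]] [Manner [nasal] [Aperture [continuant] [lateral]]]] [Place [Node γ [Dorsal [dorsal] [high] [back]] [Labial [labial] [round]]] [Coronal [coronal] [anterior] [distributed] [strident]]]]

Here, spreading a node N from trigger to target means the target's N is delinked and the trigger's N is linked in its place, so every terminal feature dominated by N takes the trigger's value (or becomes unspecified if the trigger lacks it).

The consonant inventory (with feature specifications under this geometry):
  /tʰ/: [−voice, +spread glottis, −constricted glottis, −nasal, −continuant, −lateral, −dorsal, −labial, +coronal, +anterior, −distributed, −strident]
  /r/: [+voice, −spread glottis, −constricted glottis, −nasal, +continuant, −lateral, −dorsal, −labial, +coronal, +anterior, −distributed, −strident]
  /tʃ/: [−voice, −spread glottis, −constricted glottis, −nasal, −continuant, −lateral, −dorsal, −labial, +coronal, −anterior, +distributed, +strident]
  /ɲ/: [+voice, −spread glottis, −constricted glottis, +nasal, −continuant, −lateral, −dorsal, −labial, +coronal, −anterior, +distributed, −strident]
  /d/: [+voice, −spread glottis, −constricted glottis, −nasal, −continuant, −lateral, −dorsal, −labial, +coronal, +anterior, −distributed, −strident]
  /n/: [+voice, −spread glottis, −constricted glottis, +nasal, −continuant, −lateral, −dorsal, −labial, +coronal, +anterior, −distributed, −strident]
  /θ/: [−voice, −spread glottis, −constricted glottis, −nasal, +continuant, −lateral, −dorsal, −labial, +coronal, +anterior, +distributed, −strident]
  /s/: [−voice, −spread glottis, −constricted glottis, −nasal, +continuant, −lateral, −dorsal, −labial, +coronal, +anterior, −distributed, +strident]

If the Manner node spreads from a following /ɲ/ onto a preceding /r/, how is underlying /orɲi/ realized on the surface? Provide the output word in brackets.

The Manner node dominates the terminals [nasal], [continuant], [lateral].
After delinking /r/'s Manner and linking /ɲ/'s, the affected terminals become [+nasal], [−continuant], [−lateral]; [voice], [spread glottis], [constricted glottis], … (outside Manner) are retained from /r/.
The resulting bundle matches /n/ in the inventory; substituting it for /r/ gives [onɲi].

[onɲi]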